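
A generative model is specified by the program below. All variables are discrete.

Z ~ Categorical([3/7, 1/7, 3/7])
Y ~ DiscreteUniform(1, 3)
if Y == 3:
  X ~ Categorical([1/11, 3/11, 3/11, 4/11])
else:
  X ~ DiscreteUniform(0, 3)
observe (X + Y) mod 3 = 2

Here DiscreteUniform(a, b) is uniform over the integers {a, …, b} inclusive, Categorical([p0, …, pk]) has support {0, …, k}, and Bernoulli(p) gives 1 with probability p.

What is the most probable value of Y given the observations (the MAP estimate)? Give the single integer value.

Enumerate traces; 12 have nonzero weight after conditioning:
  (Z=0, Y=1, X=1) weight 1/28
  (Z=0, Y=2, X=0) weight 1/28
  (Z=0, Y=2, X=3) weight 1/28
  (Z=0, Y=3, X=2) weight 3/77
  (Z=1, Y=1, X=1) weight 1/84
  (Z=1, Y=2, X=0) weight 1/84
  (Z=1, Y=2, X=3) weight 1/84
  (Z=1, Y=3, X=2) weight 1/77
  … 4 more
Group by Y:
  weight(Y=1) = 1/12
  weight(Y=2) = 1/6
  weight(Y=3) = 1/11
Total weight = 1/12 + 1/6 + 1/11 = 15/44
P(Y=1 | obs) = 1/12 / 15/44 = 11/45
P(Y=2 | obs) = 1/6 / 15/44 = 22/45
P(Y=3 | obs) = 1/11 / 15/44 = 4/15
argmax = 2

argmax_v P(Y = v | obs) = 2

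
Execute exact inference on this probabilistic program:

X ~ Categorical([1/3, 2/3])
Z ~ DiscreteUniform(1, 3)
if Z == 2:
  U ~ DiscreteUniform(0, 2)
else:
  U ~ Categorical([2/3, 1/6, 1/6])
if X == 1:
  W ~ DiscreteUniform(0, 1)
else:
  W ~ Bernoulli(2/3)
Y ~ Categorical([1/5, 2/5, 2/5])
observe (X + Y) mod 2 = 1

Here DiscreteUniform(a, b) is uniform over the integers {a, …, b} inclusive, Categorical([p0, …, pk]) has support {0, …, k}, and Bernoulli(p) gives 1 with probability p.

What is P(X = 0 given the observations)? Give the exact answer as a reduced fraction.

P(X = 0 | obs) = 1/4

Enumerate traces; 54 have nonzero weight after conditioning:
  (X=0, Z=1, U=0, W=0, Y=1) weight 4/405
  (X=0, Z=1, U=0, W=1, Y=1) weight 8/405
  (X=0, Z=1, U=1, W=0, Y=1) weight 1/405
  (X=0, Z=1, U=1, W=1, Y=1) weight 2/405
  (X=0, Z=1, U=2, W=0, Y=1) weight 1/405
  (X=0, Z=1, U=2, W=1, Y=1) weight 2/405
  (X=0, Z=2, U=0, W=0, Y=1) weight 2/405
  (X=0, Z=2, U=0, W=1, Y=1) weight 4/405
  (X=1, Z=1, U=0, W=0, Y=0) weight 2/135
  … 45 more
Group by X:
  weight(X=0) = 2/15
  weight(X=1) = 2/5
Total weight = 2/15 + 2/5 = 8/15
P(X=0 | obs) = 2/15 / 8/15 = 1/4
P(X=1 | obs) = 2/5 / 8/15 = 3/4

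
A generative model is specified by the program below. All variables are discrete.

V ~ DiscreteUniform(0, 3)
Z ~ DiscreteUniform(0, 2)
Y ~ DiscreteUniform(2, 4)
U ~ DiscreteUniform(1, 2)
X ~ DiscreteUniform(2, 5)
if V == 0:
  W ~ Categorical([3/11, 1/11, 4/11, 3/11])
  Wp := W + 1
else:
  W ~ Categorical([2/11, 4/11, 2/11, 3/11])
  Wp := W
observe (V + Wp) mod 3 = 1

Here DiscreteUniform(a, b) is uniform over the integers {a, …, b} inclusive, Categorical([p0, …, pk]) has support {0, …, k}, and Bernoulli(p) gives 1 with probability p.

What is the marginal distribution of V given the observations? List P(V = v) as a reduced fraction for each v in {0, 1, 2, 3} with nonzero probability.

Enumerate traces; 432 have nonzero weight after conditioning:
  (V=0, Z=0, Y=2, U=1, X=2, W=0) weight 1/1056
  (V=0, Z=0, Y=2, U=1, X=2, W=3) weight 1/1056
  (V=0, Z=0, Y=2, U=1, X=3, W=0) weight 1/1056
  (V=0, Z=0, Y=2, U=1, X=3, W=3) weight 1/1056
  (V=0, Z=0, Y=2, U=1, X=4, W=0) weight 1/1056
  (V=0, Z=0, Y=2, U=1, X=4, W=3) weight 1/1056
  (V=0, Z=0, Y=2, U=1, X=5, W=0) weight 1/1056
  (V=0, Z=0, Y=2, U=1, X=5, W=3) weight 1/1056
  (V=1, Z=0, Y=2, U=1, X=2, W=0) weight 1/1584
  (V=2, Z=0, Y=2, U=1, X=2, W=2) weight 1/1584
  … 422 more
Group by V:
  weight(V=0) = 3/22
  weight(V=1) = 5/44
  weight(V=2) = 1/22
  weight(V=3) = 1/11
Total weight = 3/22 + 5/44 + 1/22 + 1/11 = 17/44
P(V=0 | obs) = 3/22 / 17/44 = 6/17
P(V=1 | obs) = 5/44 / 17/44 = 5/17
P(V=2 | obs) = 1/22 / 17/44 = 2/17
P(V=3 | obs) = 1/11 / 17/44 = 4/17

P(V=0) = 6/17, P(V=1) = 5/17, P(V=2) = 2/17, P(V=3) = 4/17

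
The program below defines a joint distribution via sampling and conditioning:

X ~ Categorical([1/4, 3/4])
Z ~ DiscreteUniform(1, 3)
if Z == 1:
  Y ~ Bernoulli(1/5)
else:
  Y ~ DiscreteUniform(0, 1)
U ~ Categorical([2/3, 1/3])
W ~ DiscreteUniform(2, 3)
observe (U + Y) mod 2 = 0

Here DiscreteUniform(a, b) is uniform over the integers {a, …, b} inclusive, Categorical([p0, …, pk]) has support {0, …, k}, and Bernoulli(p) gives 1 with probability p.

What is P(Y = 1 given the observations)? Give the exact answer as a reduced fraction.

Enumerate traces; 24 have nonzero weight after conditioning:
  (X=0, Z=1, Y=0, U=0, W=2) weight 1/45
  (X=0, Z=1, Y=0, U=0, W=3) weight 1/45
  (X=0, Z=1, Y=1, U=1, W=2) weight 1/360
  (X=0, Z=1, Y=1, U=1, W=3) weight 1/360
  (X=0, Z=2, Y=0, U=0, W=2) weight 1/72
  (X=0, Z=2, Y=0, U=0, W=3) weight 1/72
  (X=0, Z=2, Y=1, U=1, W=2) weight 1/144
  (X=0, Z=2, Y=1, U=1, W=3) weight 1/144
  … 16 more
Group by Y:
  weight(Y=0) = 2/5
  weight(Y=1) = 2/15
Total weight = 2/5 + 2/15 = 8/15
P(Y=0 | obs) = 2/5 / 8/15 = 3/4
P(Y=1 | obs) = 2/15 / 8/15 = 1/4

P(Y = 1 | obs) = 1/4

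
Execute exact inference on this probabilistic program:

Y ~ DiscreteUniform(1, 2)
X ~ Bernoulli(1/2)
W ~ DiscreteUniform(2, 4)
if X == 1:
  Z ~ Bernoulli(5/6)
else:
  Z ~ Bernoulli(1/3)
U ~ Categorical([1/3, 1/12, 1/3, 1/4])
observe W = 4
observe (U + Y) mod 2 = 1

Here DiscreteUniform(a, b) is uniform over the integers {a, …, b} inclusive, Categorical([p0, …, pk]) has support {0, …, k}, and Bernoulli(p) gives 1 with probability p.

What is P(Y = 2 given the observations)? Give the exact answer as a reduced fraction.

P(Y = 2 | obs) = 1/3

Enumerate traces; 16 have nonzero weight after conditioning:
  (Y=1, X=0, W=4, Z=0, U=0) weight 1/54
  (Y=1, X=0, W=4, Z=0, U=2) weight 1/54
  (Y=1, X=0, W=4, Z=1, U=0) weight 1/108
  (Y=1, X=0, W=4, Z=1, U=2) weight 1/108
  (Y=1, X=1, W=4, Z=0, U=0) weight 1/216
  (Y=1, X=1, W=4, Z=0, U=2) weight 1/216
  (Y=1, X=1, W=4, Z=1, U=0) weight 5/216
  (Y=1, X=1, W=4, Z=1, U=2) weight 5/216
  (Y=2, X=0, W=4, Z=0, U=1) weight 1/216
  … 7 more
Group by Y:
  weight(Y=1) = 1/9
  weight(Y=2) = 1/18
Total weight = 1/9 + 1/18 = 1/6
P(Y=1 | obs) = 1/9 / 1/6 = 2/3
P(Y=2 | obs) = 1/18 / 1/6 = 1/3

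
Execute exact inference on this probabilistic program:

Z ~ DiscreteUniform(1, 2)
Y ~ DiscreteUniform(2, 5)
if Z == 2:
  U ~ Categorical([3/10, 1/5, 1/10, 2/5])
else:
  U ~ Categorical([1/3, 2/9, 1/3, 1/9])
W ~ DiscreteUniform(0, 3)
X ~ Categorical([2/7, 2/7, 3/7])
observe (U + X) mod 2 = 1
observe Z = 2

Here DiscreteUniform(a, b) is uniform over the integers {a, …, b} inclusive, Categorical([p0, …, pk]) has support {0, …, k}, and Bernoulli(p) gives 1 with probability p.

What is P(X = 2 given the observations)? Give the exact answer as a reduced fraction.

P(X = 2 | obs) = 9/19

Enumerate traces; 96 have nonzero weight after conditioning:
  (Z=2, Y=2, U=0, W=0, X=1) weight 3/1120
  (Z=2, Y=2, U=0, W=1, X=1) weight 3/1120
  (Z=2, Y=2, U=0, W=2, X=1) weight 3/1120
  (Z=2, Y=2, U=0, W=3, X=1) weight 3/1120
  (Z=2, Y=2, U=1, W=0, X=0) weight 1/560
  (Z=2, Y=2, U=1, W=0, X=2) weight 3/1120
  (Z=2, Y=2, U=1, W=1, X=0) weight 1/560
  (Z=2, Y=2, U=1, W=1, X=2) weight 3/1120
  … 88 more
Group by X:
  weight(X=0) = 3/35
  weight(X=1) = 2/35
  weight(X=2) = 9/70
Total weight = 3/35 + 2/35 + 9/70 = 19/70
P(X=0 | obs) = 3/35 / 19/70 = 6/19
P(X=1 | obs) = 2/35 / 19/70 = 4/19
P(X=2 | obs) = 9/70 / 19/70 = 9/19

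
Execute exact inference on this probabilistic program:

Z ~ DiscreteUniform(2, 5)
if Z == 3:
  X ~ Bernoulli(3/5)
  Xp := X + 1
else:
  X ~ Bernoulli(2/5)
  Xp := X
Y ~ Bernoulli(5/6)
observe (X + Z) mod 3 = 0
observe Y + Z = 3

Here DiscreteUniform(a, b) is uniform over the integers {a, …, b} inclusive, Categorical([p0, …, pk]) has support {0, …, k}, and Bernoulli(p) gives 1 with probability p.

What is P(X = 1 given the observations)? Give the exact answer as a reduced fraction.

P(X = 1 | obs) = 5/6

Enumerate traces; 2 have nonzero weight after conditioning:
  (Z=2, X=1, Y=1) weight 1/12
  (Z=3, X=0, Y=0) weight 1/60
Group by X:
  weight(X=0) = 1/60
  weight(X=1) = 1/12
Total weight = 1/60 + 1/12 = 1/10
P(X=0 | obs) = 1/60 / 1/10 = 1/6
P(X=1 | obs) = 1/12 / 1/10 = 5/6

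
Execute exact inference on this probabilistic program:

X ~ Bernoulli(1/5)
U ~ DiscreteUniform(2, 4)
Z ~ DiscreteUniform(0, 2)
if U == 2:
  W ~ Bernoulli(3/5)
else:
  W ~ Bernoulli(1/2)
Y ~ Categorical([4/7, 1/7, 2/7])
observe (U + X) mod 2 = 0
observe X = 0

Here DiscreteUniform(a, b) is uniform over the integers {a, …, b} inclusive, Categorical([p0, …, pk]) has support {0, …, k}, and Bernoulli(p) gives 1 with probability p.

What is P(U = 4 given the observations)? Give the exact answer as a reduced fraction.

Enumerate traces; 36 have nonzero weight after conditioning:
  (X=0, U=2, Z=0, W=0, Y=0) weight 32/1575
  (X=0, U=2, Z=0, W=0, Y=1) weight 8/1575
  (X=0, U=2, Z=0, W=0, Y=2) weight 16/1575
  (X=0, U=2, Z=0, W=1, Y=0) weight 16/525
  (X=0, U=2, Z=0, W=1, Y=1) weight 4/525
  (X=0, U=2, Z=0, W=1, Y=2) weight 8/525
  (X=0, U=2, Z=1, W=0, Y=0) weight 32/1575
  (X=0, U=2, Z=1, W=0, Y=1) weight 8/1575
  (X=0, U=4, Z=0, W=0, Y=0) weight 8/315
  … 27 more
Group by U:
  weight(U=2) = 4/15
  weight(U=4) = 4/15
Total weight = 4/15 + 4/15 = 8/15
P(U=2 | obs) = 4/15 / 8/15 = 1/2
P(U=4 | obs) = 4/15 / 8/15 = 1/2

P(U = 4 | obs) = 1/2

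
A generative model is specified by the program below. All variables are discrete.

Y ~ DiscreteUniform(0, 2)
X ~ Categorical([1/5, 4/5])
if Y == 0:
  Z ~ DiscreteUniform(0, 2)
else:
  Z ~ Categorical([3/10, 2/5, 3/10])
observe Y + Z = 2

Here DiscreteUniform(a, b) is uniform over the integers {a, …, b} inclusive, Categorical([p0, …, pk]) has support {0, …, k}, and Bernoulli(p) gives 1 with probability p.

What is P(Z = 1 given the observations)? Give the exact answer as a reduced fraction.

Enumerate traces; 6 have nonzero weight after conditioning:
  (Y=0, X=0, Z=2) weight 1/45
  (Y=0, X=1, Z=2) weight 4/45
  (Y=1, X=0, Z=1) weight 2/75
  (Y=1, X=1, Z=1) weight 8/75
  (Y=2, X=0, Z=0) weight 1/50
  (Y=2, X=1, Z=0) weight 2/25
Group by Z:
  weight(Z=0) = 1/10
  weight(Z=1) = 2/15
  weight(Z=2) = 1/9
Total weight = 1/10 + 2/15 + 1/9 = 31/90
P(Z=0 | obs) = 1/10 / 31/90 = 9/31
P(Z=1 | obs) = 2/15 / 31/90 = 12/31
P(Z=2 | obs) = 1/9 / 31/90 = 10/31

P(Z = 1 | obs) = 12/31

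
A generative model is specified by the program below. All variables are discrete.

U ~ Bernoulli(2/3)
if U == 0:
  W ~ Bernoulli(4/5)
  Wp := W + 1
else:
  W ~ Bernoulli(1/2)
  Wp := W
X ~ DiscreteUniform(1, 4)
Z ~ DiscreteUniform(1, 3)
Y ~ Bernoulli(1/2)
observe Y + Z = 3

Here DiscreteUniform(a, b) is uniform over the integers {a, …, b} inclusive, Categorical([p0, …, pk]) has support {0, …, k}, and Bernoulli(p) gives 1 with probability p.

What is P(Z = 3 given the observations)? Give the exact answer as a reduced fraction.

Enumerate traces; 32 have nonzero weight after conditioning:
  (U=0, W=0, X=1, Z=2, Y=1) weight 1/360
  (U=0, W=0, X=1, Z=3, Y=0) weight 1/360
  (U=0, W=0, X=2, Z=2, Y=1) weight 1/360
  (U=0, W=0, X=2, Z=3, Y=0) weight 1/360
  (U=0, W=0, X=3, Z=2, Y=1) weight 1/360
  (U=0, W=0, X=3, Z=3, Y=0) weight 1/360
  (U=0, W=0, X=4, Z=2, Y=1) weight 1/360
  (U=0, W=0, X=4, Z=3, Y=0) weight 1/360
  … 24 more
Group by Z:
  weight(Z=2) = 1/6
  weight(Z=3) = 1/6
Total weight = 1/6 + 1/6 = 1/3
P(Z=2 | obs) = 1/6 / 1/3 = 1/2
P(Z=3 | obs) = 1/6 / 1/3 = 1/2

P(Z = 3 | obs) = 1/2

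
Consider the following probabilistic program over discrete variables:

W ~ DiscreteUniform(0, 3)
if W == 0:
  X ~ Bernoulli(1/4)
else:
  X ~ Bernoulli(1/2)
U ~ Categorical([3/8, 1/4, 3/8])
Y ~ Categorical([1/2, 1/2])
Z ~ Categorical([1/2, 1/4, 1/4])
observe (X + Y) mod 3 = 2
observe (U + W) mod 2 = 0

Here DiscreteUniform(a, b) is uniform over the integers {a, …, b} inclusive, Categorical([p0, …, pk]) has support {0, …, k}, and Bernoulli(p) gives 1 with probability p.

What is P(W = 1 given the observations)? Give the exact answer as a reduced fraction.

P(W = 1 | obs) = 2/13

Enumerate traces; 18 have nonzero weight after conditioning:
  (W=0, X=1, U=0, Y=1, Z=0) weight 3/512
  (W=0, X=1, U=0, Y=1, Z=1) weight 3/1024
  (W=0, X=1, U=0, Y=1, Z=2) weight 3/1024
  (W=0, X=1, U=2, Y=1, Z=0) weight 3/512
  (W=0, X=1, U=2, Y=1, Z=1) weight 3/1024
  (W=0, X=1, U=2, Y=1, Z=2) weight 3/1024
  (W=1, X=1, U=1, Y=1, Z=0) weight 1/128
  (W=1, X=1, U=1, Y=1, Z=1) weight 1/256
  (W=2, X=1, U=0, Y=1, Z=0) weight 3/256
  (W=3, X=1, U=1, Y=1, Z=0) weight 1/128
  … 8 more
Group by W:
  weight(W=0) = 3/128
  weight(W=1) = 1/64
  weight(W=2) = 3/64
  weight(W=3) = 1/64
Total weight = 3/128 + 1/64 + 3/64 + 1/64 = 13/128
P(W=0 | obs) = 3/128 / 13/128 = 3/13
P(W=1 | obs) = 1/64 / 13/128 = 2/13
P(W=2 | obs) = 3/64 / 13/128 = 6/13
P(W=3 | obs) = 1/64 / 13/128 = 2/13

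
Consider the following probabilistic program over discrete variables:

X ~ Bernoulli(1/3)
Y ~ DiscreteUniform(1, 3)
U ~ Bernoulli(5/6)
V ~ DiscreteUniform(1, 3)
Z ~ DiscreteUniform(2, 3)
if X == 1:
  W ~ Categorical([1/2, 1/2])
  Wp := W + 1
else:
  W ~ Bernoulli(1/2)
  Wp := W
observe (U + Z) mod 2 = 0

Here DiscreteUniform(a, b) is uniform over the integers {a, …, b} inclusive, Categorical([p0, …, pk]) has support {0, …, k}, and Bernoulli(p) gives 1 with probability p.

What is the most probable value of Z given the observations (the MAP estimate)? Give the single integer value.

Enumerate traces; 72 have nonzero weight after conditioning:
  (X=0, Y=1, U=0, V=1, Z=2, W=0) weight 1/324
  (X=0, Y=1, U=0, V=1, Z=2, W=1) weight 1/324
  (X=0, Y=1, U=0, V=2, Z=2, W=0) weight 1/324
  (X=0, Y=1, U=0, V=2, Z=2, W=1) weight 1/324
  (X=0, Y=1, U=0, V=3, Z=2, W=0) weight 1/324
  (X=0, Y=1, U=0, V=3, Z=2, W=1) weight 1/324
  (X=0, Y=1, U=1, V=1, Z=3, W=0) weight 5/324
  (X=0, Y=1, U=1, V=1, Z=3, W=1) weight 5/324
  … 64 more
Group by Z:
  weight(Z=2) = 1/12
  weight(Z=3) = 5/12
Total weight = 1/12 + 5/12 = 1/2
P(Z=2 | obs) = 1/12 / 1/2 = 1/6
P(Z=3 | obs) = 5/12 / 1/2 = 5/6
argmax = 3

argmax_v P(Z = v | obs) = 3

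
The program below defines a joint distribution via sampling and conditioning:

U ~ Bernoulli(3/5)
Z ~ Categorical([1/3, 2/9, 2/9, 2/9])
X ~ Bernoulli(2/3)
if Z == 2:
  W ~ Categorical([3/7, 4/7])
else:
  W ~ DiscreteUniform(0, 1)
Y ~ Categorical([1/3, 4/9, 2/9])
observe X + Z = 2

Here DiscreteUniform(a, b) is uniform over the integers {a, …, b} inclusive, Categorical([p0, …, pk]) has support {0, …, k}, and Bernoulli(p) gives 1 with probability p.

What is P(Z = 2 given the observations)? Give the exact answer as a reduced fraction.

P(Z = 2 | obs) = 1/3

Enumerate traces; 24 have nonzero weight after conditioning:
  (U=0, Z=1, X=1, W=0, Y=0) weight 4/405
  (U=0, Z=1, X=1, W=0, Y=1) weight 16/1215
  (U=0, Z=1, X=1, W=0, Y=2) weight 8/1215
  (U=0, Z=1, X=1, W=1, Y=0) weight 4/405
  (U=0, Z=1, X=1, W=1, Y=1) weight 16/1215
  (U=0, Z=1, X=1, W=1, Y=2) weight 8/1215
  (U=0, Z=2, X=0, W=0, Y=0) weight 4/945
  (U=0, Z=2, X=0, W=0, Y=1) weight 16/2835
  … 16 more
Group by Z:
  weight(Z=1) = 4/27
  weight(Z=2) = 2/27
Total weight = 4/27 + 2/27 = 2/9
P(Z=1 | obs) = 4/27 / 2/9 = 2/3
P(Z=2 | obs) = 2/27 / 2/9 = 1/3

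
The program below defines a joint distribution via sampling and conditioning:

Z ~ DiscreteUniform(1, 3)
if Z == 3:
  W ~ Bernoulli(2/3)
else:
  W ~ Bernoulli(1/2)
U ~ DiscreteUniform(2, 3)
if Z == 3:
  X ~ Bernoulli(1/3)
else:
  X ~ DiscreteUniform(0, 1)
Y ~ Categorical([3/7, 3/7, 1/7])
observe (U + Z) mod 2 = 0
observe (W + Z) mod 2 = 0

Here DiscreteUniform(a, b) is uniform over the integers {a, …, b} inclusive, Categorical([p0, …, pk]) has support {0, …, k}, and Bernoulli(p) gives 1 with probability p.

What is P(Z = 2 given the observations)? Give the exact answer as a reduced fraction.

Enumerate traces; 18 have nonzero weight after conditioning:
  (Z=1, W=1, U=3, X=0, Y=0) weight 1/56
  (Z=1, W=1, U=3, X=0, Y=1) weight 1/56
  (Z=1, W=1, U=3, X=0, Y=2) weight 1/168
  (Z=1, W=1, U=3, X=1, Y=0) weight 1/56
  (Z=1, W=1, U=3, X=1, Y=1) weight 1/56
  (Z=1, W=1, U=3, X=1, Y=2) weight 1/168
  (Z=2, W=0, U=2, X=0, Y=0) weight 1/56
  (Z=2, W=0, U=2, X=0, Y=1) weight 1/56
  (Z=3, W=1, U=3, X=0, Y=0) weight 2/63
  … 9 more
Group by Z:
  weight(Z=1) = 1/12
  weight(Z=2) = 1/12
  weight(Z=3) = 1/9
Total weight = 1/12 + 1/12 + 1/9 = 5/18
P(Z=1 | obs) = 1/12 / 5/18 = 3/10
P(Z=2 | obs) = 1/12 / 5/18 = 3/10
P(Z=3 | obs) = 1/9 / 5/18 = 2/5

P(Z = 2 | obs) = 3/10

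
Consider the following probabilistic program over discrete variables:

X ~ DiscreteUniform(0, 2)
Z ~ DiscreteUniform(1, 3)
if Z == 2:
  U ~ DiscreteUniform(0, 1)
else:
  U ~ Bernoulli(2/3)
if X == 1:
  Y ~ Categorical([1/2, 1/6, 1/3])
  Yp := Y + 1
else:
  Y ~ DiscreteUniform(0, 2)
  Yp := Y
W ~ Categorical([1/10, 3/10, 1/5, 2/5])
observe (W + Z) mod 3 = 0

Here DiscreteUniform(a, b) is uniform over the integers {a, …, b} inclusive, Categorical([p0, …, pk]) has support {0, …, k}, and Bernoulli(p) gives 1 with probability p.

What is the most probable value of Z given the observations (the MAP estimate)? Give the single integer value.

Enumerate traces; 72 have nonzero weight after conditioning:
  (X=0, Z=1, U=0, Y=0, W=2) weight 1/405
  (X=0, Z=1, U=0, Y=1, W=2) weight 1/405
  (X=0, Z=1, U=0, Y=2, W=2) weight 1/405
  (X=0, Z=1, U=1, Y=0, W=2) weight 2/405
  (X=0, Z=1, U=1, Y=1, W=2) weight 2/405
  (X=0, Z=1, U=1, Y=2, W=2) weight 2/405
  (X=0, Z=2, U=0, Y=0, W=1) weight 1/180
  (X=0, Z=2, U=0, Y=1, W=1) weight 1/180
  (X=0, Z=3, U=0, Y=0, W=0) weight 1/810
  … 63 more
Group by Z:
  weight(Z=1) = 1/15
  weight(Z=2) = 1/10
  weight(Z=3) = 1/6
Total weight = 1/15 + 1/10 + 1/6 = 1/3
P(Z=1 | obs) = 1/15 / 1/3 = 1/5
P(Z=2 | obs) = 1/10 / 1/3 = 3/10
P(Z=3 | obs) = 1/6 / 1/3 = 1/2
argmax = 3

argmax_v P(Z = v | obs) = 3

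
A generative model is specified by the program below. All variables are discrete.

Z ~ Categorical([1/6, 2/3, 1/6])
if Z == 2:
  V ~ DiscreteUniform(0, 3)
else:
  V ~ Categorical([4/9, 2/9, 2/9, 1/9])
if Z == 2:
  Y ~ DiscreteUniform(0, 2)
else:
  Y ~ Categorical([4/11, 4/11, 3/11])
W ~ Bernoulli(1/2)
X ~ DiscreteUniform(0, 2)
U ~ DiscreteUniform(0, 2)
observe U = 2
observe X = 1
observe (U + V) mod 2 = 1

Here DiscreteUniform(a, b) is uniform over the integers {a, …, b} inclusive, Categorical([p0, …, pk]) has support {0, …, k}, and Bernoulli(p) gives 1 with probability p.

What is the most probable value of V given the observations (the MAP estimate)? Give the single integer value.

Enumerate traces; 36 have nonzero weight after conditioning:
  (Z=0, V=1, Y=0, W=0, X=1, U=2) weight 2/2673
  (Z=0, V=1, Y=0, W=1, X=1, U=2) weight 2/2673
  (Z=0, V=1, Y=1, W=0, X=1, U=2) weight 2/2673
  (Z=0, V=1, Y=1, W=1, X=1, U=2) weight 2/2673
  (Z=0, V=1, Y=2, W=0, X=1, U=2) weight 1/1782
  (Z=0, V=1, Y=2, W=1, X=1, U=2) weight 1/1782
  (Z=0, V=3, Y=0, W=0, X=1, U=2) weight 1/2673
  (Z=0, V=3, Y=0, W=1, X=1, U=2) weight 1/2673
  … 28 more
Group by V:
  weight(V=1) = 49/1944
  weight(V=3) = 29/1944
Total weight = 49/1944 + 29/1944 = 13/324
P(V=1 | obs) = 49/1944 / 13/324 = 49/78
P(V=3 | obs) = 29/1944 / 13/324 = 29/78
argmax = 1

argmax_v P(V = v | obs) = 1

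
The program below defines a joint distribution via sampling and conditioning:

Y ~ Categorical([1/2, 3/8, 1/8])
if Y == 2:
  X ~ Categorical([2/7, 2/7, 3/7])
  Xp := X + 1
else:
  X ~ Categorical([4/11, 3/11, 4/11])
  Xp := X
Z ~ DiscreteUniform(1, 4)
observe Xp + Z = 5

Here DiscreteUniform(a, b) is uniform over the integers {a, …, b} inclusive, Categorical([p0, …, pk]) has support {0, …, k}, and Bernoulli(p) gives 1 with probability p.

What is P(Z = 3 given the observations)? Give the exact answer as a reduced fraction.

Enumerate traces; 7 have nonzero weight after conditioning:
  (Y=0, X=1, Z=4) weight 3/88
  (Y=0, X=2, Z=3) weight 1/22
  (Y=1, X=1, Z=4) weight 9/352
  (Y=1, X=2, Z=3) weight 3/88
  (Y=2, X=0, Z=4) weight 1/112
  (Y=2, X=1, Z=3) weight 1/112
  (Y=2, X=2, Z=2) weight 3/224
Group by Z:
  weight(Z=2) = 3/224
  weight(Z=3) = 109/1232
  weight(Z=4) = 169/2464
Total weight = 3/224 + 109/1232 + 169/2464 = 15/88
P(Z=2 | obs) = 3/224 / 15/88 = 11/140
P(Z=3 | obs) = 109/1232 / 15/88 = 109/210
P(Z=4 | obs) = 169/2464 / 15/88 = 169/420

P(Z = 3 | obs) = 109/210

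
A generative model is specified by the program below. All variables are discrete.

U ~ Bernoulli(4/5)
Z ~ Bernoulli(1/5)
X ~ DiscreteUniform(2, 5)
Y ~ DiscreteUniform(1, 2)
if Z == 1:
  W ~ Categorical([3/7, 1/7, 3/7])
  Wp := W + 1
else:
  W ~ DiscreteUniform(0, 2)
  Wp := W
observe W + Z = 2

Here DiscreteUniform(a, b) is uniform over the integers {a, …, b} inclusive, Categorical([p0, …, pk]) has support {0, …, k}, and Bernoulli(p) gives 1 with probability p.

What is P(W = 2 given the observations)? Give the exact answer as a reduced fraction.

P(W = 2 | obs) = 28/31

Enumerate traces; 32 have nonzero weight after conditioning:
  (U=0, Z=0, X=2, Y=1, W=2) weight 1/150
  (U=0, Z=0, X=2, Y=2, W=2) weight 1/150
  (U=0, Z=0, X=3, Y=1, W=2) weight 1/150
  (U=0, Z=0, X=3, Y=2, W=2) weight 1/150
  (U=0, Z=0, X=4, Y=1, W=2) weight 1/150
  (U=0, Z=0, X=4, Y=2, W=2) weight 1/150
  (U=0, Z=0, X=5, Y=1, W=2) weight 1/150
  (U=0, Z=0, X=5, Y=2, W=2) weight 1/150
  (U=0, Z=1, X=2, Y=1, W=1) weight 1/1400
  … 23 more
Group by W:
  weight(W=1) = 1/35
  weight(W=2) = 4/15
Total weight = 1/35 + 4/15 = 31/105
P(W=1 | obs) = 1/35 / 31/105 = 3/31
P(W=2 | obs) = 4/15 / 31/105 = 28/31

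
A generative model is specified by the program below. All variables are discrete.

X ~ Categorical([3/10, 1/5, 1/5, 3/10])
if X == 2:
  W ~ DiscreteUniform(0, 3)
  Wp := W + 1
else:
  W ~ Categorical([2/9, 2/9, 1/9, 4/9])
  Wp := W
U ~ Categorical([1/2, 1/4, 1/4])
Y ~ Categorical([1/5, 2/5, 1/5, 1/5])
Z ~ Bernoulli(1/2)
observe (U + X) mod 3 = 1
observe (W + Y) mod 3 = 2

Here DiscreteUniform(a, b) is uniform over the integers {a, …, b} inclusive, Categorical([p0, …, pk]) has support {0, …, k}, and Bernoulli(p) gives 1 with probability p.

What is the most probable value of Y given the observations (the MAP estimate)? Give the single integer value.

Enumerate traces; 40 have nonzero weight after conditioning:
  (X=0, W=0, U=1, Y=2, Z=0) weight 1/600
  (X=0, W=0, U=1, Y=2, Z=1) weight 1/600
  (X=0, W=1, U=1, Y=1, Z=0) weight 1/300
  (X=0, W=1, U=1, Y=1, Z=1) weight 1/300
  (X=0, W=2, U=1, Y=0, Z=0) weight 1/1200
  (X=0, W=2, U=1, Y=0, Z=1) weight 1/1200
  (X=0, W=2, U=1, Y=3, Z=0) weight 1/1200
  (X=0, W=2, U=1, Y=3, Z=1) weight 1/1200
  … 32 more
Group by Y:
  weight(Y=0) = 29/3600
  weight(Y=1) = 49/1800
  weight(Y=2) = 23/600
  weight(Y=3) = 29/3600
Total weight = 29/3600 + 49/1800 + 23/600 + 29/3600 = 49/600
P(Y=0 | obs) = 29/3600 / 49/600 = 29/294
P(Y=1 | obs) = 49/1800 / 49/600 = 1/3
P(Y=2 | obs) = 23/600 / 49/600 = 23/49
P(Y=3 | obs) = 29/3600 / 49/600 = 29/294
argmax = 2

argmax_v P(Y = v | obs) = 2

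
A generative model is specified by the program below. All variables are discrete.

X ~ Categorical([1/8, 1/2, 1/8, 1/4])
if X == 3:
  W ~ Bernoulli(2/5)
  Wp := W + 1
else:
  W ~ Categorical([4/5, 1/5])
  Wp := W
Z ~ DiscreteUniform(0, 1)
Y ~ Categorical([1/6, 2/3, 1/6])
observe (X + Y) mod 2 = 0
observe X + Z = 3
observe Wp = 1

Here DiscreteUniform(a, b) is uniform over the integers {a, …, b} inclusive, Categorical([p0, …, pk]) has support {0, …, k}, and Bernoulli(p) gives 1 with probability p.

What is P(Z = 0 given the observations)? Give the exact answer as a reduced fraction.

P(Z = 0 | obs) = 12/13

Enumerate traces; 3 have nonzero weight after conditioning:
  (X=2, W=1, Z=1, Y=0) weight 1/480
  (X=2, W=1, Z=1, Y=2) weight 1/480
  (X=3, W=0, Z=0, Y=1) weight 1/20
Group by Z:
  weight(Z=0) = 1/20
  weight(Z=1) = 1/240
Total weight = 1/20 + 1/240 = 13/240
P(Z=0 | obs) = 1/20 / 13/240 = 12/13
P(Z=1 | obs) = 1/240 / 13/240 = 1/13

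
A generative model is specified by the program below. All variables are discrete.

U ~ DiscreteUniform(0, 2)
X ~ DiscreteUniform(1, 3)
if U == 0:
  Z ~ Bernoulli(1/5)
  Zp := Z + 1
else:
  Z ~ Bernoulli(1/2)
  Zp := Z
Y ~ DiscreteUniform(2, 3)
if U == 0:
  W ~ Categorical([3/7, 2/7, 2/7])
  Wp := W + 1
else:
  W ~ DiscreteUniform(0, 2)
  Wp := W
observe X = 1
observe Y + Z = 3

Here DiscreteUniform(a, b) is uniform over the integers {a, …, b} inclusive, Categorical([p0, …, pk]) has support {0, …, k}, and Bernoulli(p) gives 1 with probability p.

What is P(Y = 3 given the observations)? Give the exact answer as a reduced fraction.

P(Y = 3 | obs) = 3/5

Enumerate traces; 18 have nonzero weight after conditioning:
  (U=0, X=1, Z=0, Y=3, W=0) weight 2/105
  (U=0, X=1, Z=0, Y=3, W=1) weight 4/315
  (U=0, X=1, Z=0, Y=3, W=2) weight 4/315
  (U=0, X=1, Z=1, Y=2, W=0) weight 1/210
  (U=0, X=1, Z=1, Y=2, W=1) weight 1/315
  (U=0, X=1, Z=1, Y=2, W=2) weight 1/315
  (U=1, X=1, Z=0, Y=3, W=0) weight 1/108
  (U=1, X=1, Z=0, Y=3, W=1) weight 1/108
  … 10 more
Group by Y:
  weight(Y=2) = 1/15
  weight(Y=3) = 1/10
Total weight = 1/15 + 1/10 = 1/6
P(Y=2 | obs) = 1/15 / 1/6 = 2/5
P(Y=3 | obs) = 1/10 / 1/6 = 3/5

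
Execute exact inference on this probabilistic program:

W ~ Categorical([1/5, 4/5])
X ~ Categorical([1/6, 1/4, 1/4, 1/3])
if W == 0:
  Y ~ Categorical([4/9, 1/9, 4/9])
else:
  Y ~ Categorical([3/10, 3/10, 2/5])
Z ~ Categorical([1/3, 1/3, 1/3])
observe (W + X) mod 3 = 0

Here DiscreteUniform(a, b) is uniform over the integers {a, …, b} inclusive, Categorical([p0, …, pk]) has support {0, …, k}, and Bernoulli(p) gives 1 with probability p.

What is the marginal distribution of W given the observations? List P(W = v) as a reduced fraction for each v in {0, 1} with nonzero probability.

Enumerate traces; 27 have nonzero weight after conditioning:
  (W=0, X=0, Y=0, Z=0) weight 2/405
  (W=0, X=0, Y=0, Z=1) weight 2/405
  (W=0, X=0, Y=0, Z=2) weight 2/405
  (W=0, X=0, Y=1, Z=0) weight 1/810
  (W=0, X=0, Y=1, Z=1) weight 1/810
  (W=0, X=0, Y=1, Z=2) weight 1/810
  (W=0, X=0, Y=2, Z=0) weight 2/405
  (W=0, X=0, Y=2, Z=1) weight 2/405
  (W=1, X=2, Y=0, Z=0) weight 1/50
  … 18 more
Group by W:
  weight(W=0) = 1/10
  weight(W=1) = 1/5
Total weight = 1/10 + 1/5 = 3/10
P(W=0 | obs) = 1/10 / 3/10 = 1/3
P(W=1 | obs) = 1/5 / 3/10 = 2/3

P(W=0) = 1/3, P(W=1) = 2/3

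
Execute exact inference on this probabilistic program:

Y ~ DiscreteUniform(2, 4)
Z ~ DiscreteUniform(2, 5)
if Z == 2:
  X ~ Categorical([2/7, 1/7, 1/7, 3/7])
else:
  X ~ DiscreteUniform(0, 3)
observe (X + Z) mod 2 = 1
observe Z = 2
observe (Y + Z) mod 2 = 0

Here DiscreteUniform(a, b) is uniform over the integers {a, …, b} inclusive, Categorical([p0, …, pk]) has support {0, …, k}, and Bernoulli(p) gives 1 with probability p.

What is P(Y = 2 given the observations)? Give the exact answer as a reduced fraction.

P(Y = 2 | obs) = 1/2

Enumerate traces; 4 have nonzero weight after conditioning:
  (Y=2, Z=2, X=1) weight 1/84
  (Y=2, Z=2, X=3) weight 1/28
  (Y=4, Z=2, X=1) weight 1/84
  (Y=4, Z=2, X=3) weight 1/28
Group by Y:
  weight(Y=2) = 1/21
  weight(Y=4) = 1/21
Total weight = 1/21 + 1/21 = 2/21
P(Y=2 | obs) = 1/21 / 2/21 = 1/2
P(Y=4 | obs) = 1/21 / 2/21 = 1/2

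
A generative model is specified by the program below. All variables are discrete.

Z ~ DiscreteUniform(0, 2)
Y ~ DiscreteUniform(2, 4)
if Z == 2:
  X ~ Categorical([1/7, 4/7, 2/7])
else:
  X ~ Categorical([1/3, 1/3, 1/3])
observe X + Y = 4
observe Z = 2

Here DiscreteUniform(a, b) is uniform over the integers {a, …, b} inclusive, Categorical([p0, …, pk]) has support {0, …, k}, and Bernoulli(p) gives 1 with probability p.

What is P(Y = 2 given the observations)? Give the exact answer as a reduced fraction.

Enumerate traces; 3 have nonzero weight after conditioning:
  (Z=2, Y=2, X=2) weight 2/63
  (Z=2, Y=3, X=1) weight 4/63
  (Z=2, Y=4, X=0) weight 1/63
Group by Y:
  weight(Y=2) = 2/63
  weight(Y=3) = 4/63
  weight(Y=4) = 1/63
Total weight = 2/63 + 4/63 + 1/63 = 1/9
P(Y=2 | obs) = 2/63 / 1/9 = 2/7
P(Y=3 | obs) = 4/63 / 1/9 = 4/7
P(Y=4 | obs) = 1/63 / 1/9 = 1/7

P(Y = 2 | obs) = 2/7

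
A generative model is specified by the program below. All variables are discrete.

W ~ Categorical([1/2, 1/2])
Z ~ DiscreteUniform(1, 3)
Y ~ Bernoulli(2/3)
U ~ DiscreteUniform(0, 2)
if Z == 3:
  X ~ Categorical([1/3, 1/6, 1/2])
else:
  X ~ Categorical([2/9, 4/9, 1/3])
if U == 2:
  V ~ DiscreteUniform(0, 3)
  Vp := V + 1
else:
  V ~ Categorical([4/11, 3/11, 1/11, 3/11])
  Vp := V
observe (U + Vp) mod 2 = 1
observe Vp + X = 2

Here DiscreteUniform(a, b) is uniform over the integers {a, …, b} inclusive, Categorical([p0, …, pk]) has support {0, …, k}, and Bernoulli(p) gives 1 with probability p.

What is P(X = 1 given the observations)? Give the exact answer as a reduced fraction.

Enumerate traces; 48 have nonzero weight after conditioning:
  (W=0, Z=1, Y=0, U=0, X=1, V=1) weight 2/891
  (W=0, Z=1, Y=0, U=1, X=0, V=2) weight 1/2673
  (W=0, Z=1, Y=0, U=1, X=2, V=0) weight 2/891
  (W=0, Z=1, Y=0, U=2, X=1, V=0) weight 1/486
  (W=0, Z=1, Y=1, U=0, X=1, V=1) weight 4/891
  (W=0, Z=1, Y=1, U=1, X=0, V=2) weight 2/2673
  (W=0, Z=1, Y=1, U=1, X=2, V=0) weight 4/891
  (W=0, Z=1, Y=1, U=2, X=1, V=0) weight 1/243
  … 40 more
Group by X:
  weight(X=0) = 7/891
  weight(X=1) = 437/7128
  weight(X=2) = 14/297
Total weight = 7/891 + 437/7128 + 14/297 = 829/7128
P(X=0 | obs) = 7/891 / 829/7128 = 56/829
P(X=1 | obs) = 437/7128 / 829/7128 = 437/829
P(X=2 | obs) = 14/297 / 829/7128 = 336/829

P(X = 1 | obs) = 437/829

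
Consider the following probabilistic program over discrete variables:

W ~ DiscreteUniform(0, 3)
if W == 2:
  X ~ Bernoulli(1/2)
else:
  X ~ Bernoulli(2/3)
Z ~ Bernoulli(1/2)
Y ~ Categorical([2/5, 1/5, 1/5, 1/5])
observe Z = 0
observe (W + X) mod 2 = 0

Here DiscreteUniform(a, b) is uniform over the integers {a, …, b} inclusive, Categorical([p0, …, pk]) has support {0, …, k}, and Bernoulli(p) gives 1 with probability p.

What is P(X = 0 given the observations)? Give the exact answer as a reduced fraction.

Enumerate traces; 16 have nonzero weight after conditioning:
  (W=0, X=0, Z=0, Y=0) weight 1/60
  (W=0, X=0, Z=0, Y=1) weight 1/120
  (W=0, X=0, Z=0, Y=2) weight 1/120
  (W=0, X=0, Z=0, Y=3) weight 1/120
  (W=1, X=1, Z=0, Y=0) weight 1/30
  (W=1, X=1, Z=0, Y=1) weight 1/60
  (W=1, X=1, Z=0, Y=2) weight 1/60
  (W=1, X=1, Z=0, Y=3) weight 1/60
  … 8 more
Group by X:
  weight(X=0) = 5/48
  weight(X=1) = 1/6
Total weight = 5/48 + 1/6 = 13/48
P(X=0 | obs) = 5/48 / 13/48 = 5/13
P(X=1 | obs) = 1/6 / 13/48 = 8/13

P(X = 0 | obs) = 5/13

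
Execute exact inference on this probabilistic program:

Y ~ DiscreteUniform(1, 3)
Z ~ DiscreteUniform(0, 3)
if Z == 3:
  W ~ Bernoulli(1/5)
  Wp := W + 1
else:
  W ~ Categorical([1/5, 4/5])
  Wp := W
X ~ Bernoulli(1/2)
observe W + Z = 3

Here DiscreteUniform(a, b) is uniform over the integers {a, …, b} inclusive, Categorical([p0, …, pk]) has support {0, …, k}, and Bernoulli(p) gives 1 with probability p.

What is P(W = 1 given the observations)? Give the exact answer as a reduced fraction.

Enumerate traces; 12 have nonzero weight after conditioning:
  (Y=1, Z=2, W=1, X=0) weight 1/30
  (Y=1, Z=2, W=1, X=1) weight 1/30
  (Y=1, Z=3, W=0, X=0) weight 1/30
  (Y=1, Z=3, W=0, X=1) weight 1/30
  (Y=2, Z=2, W=1, X=0) weight 1/30
  (Y=2, Z=2, W=1, X=1) weight 1/30
  (Y=2, Z=3, W=0, X=0) weight 1/30
  (Y=2, Z=3, W=0, X=1) weight 1/30
  … 4 more
Group by W:
  weight(W=0) = 1/5
  weight(W=1) = 1/5
Total weight = 1/5 + 1/5 = 2/5
P(W=0 | obs) = 1/5 / 2/5 = 1/2
P(W=1 | obs) = 1/5 / 2/5 = 1/2

P(W = 1 | obs) = 1/2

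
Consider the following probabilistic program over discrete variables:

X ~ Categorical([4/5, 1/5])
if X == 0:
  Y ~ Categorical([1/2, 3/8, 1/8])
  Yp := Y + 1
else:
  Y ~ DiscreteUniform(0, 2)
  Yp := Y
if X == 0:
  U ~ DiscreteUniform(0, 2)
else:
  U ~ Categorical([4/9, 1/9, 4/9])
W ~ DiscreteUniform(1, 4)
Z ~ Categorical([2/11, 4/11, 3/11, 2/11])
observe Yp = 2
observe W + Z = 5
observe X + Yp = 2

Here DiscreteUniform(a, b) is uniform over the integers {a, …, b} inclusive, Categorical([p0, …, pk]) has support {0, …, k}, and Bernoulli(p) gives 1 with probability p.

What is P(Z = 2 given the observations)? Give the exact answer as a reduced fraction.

Enumerate traces; 9 have nonzero weight after conditioning:
  (X=0, Y=1, U=0, W=2, Z=3) weight 1/220
  (X=0, Y=1, U=0, W=3, Z=2) weight 3/440
  (X=0, Y=1, U=0, W=4, Z=1) weight 1/110
  (X=0, Y=1, U=1, W=2, Z=3) weight 1/220
  (X=0, Y=1, U=1, W=3, Z=2) weight 3/440
  (X=0, Y=1, U=1, W=4, Z=1) weight 1/110
  (X=0, Y=1, U=2, W=2, Z=3) weight 1/220
  (X=0, Y=1, U=2, W=3, Z=2) weight 3/440
  … 1 more
Group by Z:
  weight(Z=1) = 3/110
  weight(Z=2) = 9/440
  weight(Z=3) = 3/220
Total weight = 3/110 + 9/440 + 3/220 = 27/440
P(Z=1 | obs) = 3/110 / 27/440 = 4/9
P(Z=2 | obs) = 9/440 / 27/440 = 1/3
P(Z=3 | obs) = 3/220 / 27/440 = 2/9

P(Z = 2 | obs) = 1/3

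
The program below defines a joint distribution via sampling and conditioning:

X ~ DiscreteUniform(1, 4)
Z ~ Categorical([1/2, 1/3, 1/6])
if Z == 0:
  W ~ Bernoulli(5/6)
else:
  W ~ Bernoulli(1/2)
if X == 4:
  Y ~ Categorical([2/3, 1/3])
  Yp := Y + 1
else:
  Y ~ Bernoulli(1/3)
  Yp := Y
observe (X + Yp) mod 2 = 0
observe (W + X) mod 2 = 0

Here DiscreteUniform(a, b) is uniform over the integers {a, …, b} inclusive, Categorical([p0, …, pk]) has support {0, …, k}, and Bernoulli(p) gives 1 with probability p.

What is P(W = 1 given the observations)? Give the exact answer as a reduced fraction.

Enumerate traces; 12 have nonzero weight after conditioning:
  (X=1, Z=0, W=1, Y=1) weight 5/144
  (X=1, Z=1, W=1, Y=1) weight 1/72
  (X=1, Z=2, W=1, Y=1) weight 1/144
  (X=2, Z=0, W=0, Y=0) weight 1/72
  (X=2, Z=1, W=0, Y=0) weight 1/36
  (X=2, Z=2, W=0, Y=0) weight 1/72
  (X=3, Z=0, W=1, Y=1) weight 5/144
  (X=3, Z=1, W=1, Y=1) weight 1/72
  … 4 more
Group by W:
  weight(W=0) = 1/12
  weight(W=1) = 1/9
Total weight = 1/12 + 1/9 = 7/36
P(W=0 | obs) = 1/12 / 7/36 = 3/7
P(W=1 | obs) = 1/9 / 7/36 = 4/7

P(W = 1 | obs) = 4/7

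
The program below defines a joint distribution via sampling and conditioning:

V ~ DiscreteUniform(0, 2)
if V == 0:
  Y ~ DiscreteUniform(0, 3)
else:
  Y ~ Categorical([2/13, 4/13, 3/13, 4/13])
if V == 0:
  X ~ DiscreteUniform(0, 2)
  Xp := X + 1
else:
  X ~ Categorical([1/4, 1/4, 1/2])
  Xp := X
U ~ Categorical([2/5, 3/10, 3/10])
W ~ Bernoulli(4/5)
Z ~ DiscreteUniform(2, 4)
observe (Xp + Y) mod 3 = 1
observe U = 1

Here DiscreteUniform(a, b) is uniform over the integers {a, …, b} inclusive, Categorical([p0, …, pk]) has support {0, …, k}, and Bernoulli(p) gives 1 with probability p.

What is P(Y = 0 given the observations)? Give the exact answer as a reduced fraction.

P(Y = 0 | obs) = 25/148

Enumerate traces; 72 have nonzero weight after conditioning:
  (V=0, Y=0, X=0, U=1, W=0, Z=2) weight 1/1800
  (V=0, Y=0, X=0, U=1, W=0, Z=3) weight 1/1800
  (V=0, Y=0, X=0, U=1, W=0, Z=4) weight 1/1800
  (V=0, Y=0, X=0, U=1, W=1, Z=2) weight 1/450
  (V=0, Y=0, X=0, U=1, W=1, Z=3) weight 1/450
  (V=0, Y=0, X=0, U=1, W=1, Z=4) weight 1/450
  (V=0, Y=1, X=2, U=1, W=0, Z=2) weight 1/1800
  (V=0, Y=1, X=2, U=1, W=0, Z=3) weight 1/1800
  (V=0, Y=2, X=1, U=1, W=0, Z=2) weight 1/1800
  (V=0, Y=3, X=0, U=1, W=0, Z=2) weight 1/1800
  … 62 more
Group by Y:
  weight(Y=0) = 5/312
  weight(Y=1) = 37/1560
  weight(Y=2) = 49/1560
  weight(Y=3) = 37/1560
Total weight = 5/312 + 37/1560 + 49/1560 + 37/1560 = 37/390
P(Y=0 | obs) = 5/312 / 37/390 = 25/148
P(Y=1 | obs) = 37/1560 / 37/390 = 1/4
P(Y=2 | obs) = 49/1560 / 37/390 = 49/148
P(Y=3 | obs) = 37/1560 / 37/390 = 1/4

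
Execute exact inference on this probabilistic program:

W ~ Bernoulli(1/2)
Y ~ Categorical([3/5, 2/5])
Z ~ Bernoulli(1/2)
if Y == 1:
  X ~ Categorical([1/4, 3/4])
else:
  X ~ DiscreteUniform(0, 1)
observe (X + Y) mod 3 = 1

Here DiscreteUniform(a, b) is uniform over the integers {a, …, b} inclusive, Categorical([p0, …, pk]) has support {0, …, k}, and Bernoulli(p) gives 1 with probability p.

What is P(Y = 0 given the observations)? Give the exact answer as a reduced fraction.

Enumerate traces; 8 have nonzero weight after conditioning:
  (W=0, Y=0, Z=0, X=1) weight 3/40
  (W=0, Y=0, Z=1, X=1) weight 3/40
  (W=0, Y=1, Z=0, X=0) weight 1/40
  (W=0, Y=1, Z=1, X=0) weight 1/40
  (W=1, Y=0, Z=0, X=1) weight 3/40
  (W=1, Y=0, Z=1, X=1) weight 3/40
  (W=1, Y=1, Z=0, X=0) weight 1/40
  (W=1, Y=1, Z=1, X=0) weight 1/40
Group by Y:
  weight(Y=0) = 3/10
  weight(Y=1) = 1/10
Total weight = 3/10 + 1/10 = 2/5
P(Y=0 | obs) = 3/10 / 2/5 = 3/4
P(Y=1 | obs) = 1/10 / 2/5 = 1/4

P(Y = 0 | obs) = 3/4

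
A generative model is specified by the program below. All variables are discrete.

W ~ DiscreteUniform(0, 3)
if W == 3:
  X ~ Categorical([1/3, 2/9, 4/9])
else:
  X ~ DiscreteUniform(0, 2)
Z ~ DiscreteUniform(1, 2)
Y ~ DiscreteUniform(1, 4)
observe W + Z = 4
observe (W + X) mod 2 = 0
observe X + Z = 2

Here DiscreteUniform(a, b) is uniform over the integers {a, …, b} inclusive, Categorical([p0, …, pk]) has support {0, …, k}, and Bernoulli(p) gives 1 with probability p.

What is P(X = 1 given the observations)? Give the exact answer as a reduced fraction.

Enumerate traces; 8 have nonzero weight after conditioning:
  (W=2, X=0, Z=2, Y=1) weight 1/96
  (W=2, X=0, Z=2, Y=2) weight 1/96
  (W=2, X=0, Z=2, Y=3) weight 1/96
  (W=2, X=0, Z=2, Y=4) weight 1/96
  (W=3, X=1, Z=1, Y=1) weight 1/144
  (W=3, X=1, Z=1, Y=2) weight 1/144
  (W=3, X=1, Z=1, Y=3) weight 1/144
  (W=3, X=1, Z=1, Y=4) weight 1/144
Group by X:
  weight(X=0) = 1/24
  weight(X=1) = 1/36
Total weight = 1/24 + 1/36 = 5/72
P(X=0 | obs) = 1/24 / 5/72 = 3/5
P(X=1 | obs) = 1/36 / 5/72 = 2/5

P(X = 1 | obs) = 2/5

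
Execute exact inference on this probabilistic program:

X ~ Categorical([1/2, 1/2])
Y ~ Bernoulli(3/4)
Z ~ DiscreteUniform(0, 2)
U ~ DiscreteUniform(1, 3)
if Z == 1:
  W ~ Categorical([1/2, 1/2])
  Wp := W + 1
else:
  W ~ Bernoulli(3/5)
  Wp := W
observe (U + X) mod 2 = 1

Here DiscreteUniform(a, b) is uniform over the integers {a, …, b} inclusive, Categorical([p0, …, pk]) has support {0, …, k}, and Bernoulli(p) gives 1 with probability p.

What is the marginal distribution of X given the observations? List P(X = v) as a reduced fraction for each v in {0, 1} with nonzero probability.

Enumerate traces; 36 have nonzero weight after conditioning:
  (X=0, Y=0, Z=0, U=1, W=0) weight 1/180
  (X=0, Y=0, Z=0, U=1, W=1) weight 1/120
  (X=0, Y=0, Z=0, U=3, W=0) weight 1/180
  (X=0, Y=0, Z=0, U=3, W=1) weight 1/120
  (X=0, Y=0, Z=1, U=1, W=0) weight 1/144
  (X=0, Y=0, Z=1, U=1, W=1) weight 1/144
  (X=0, Y=0, Z=1, U=3, W=0) weight 1/144
  (X=0, Y=0, Z=1, U=3, W=1) weight 1/144
  (X=1, Y=0, Z=0, U=2, W=0) weight 1/180
  … 27 more
Group by X:
  weight(X=0) = 1/3
  weight(X=1) = 1/6
Total weight = 1/3 + 1/6 = 1/2
P(X=0 | obs) = 1/3 / 1/2 = 2/3
P(X=1 | obs) = 1/6 / 1/2 = 1/3

P(X=0) = 2/3, P(X=1) = 1/3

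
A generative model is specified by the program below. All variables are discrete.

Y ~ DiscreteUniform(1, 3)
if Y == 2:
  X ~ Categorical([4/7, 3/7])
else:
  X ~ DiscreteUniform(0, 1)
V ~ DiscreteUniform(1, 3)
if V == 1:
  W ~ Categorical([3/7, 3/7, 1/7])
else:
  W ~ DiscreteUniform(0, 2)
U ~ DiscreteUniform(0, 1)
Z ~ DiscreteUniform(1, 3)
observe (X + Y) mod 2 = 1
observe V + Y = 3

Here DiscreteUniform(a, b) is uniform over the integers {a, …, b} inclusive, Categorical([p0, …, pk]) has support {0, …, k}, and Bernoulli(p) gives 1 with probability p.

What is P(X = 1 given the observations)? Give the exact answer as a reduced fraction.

Enumerate traces; 36 have nonzero weight after conditioning:
  (Y=1, X=0, V=2, W=0, U=0, Z=1) weight 1/324
  (Y=1, X=0, V=2, W=0, U=0, Z=2) weight 1/324
  (Y=1, X=0, V=2, W=0, U=0, Z=3) weight 1/324
  (Y=1, X=0, V=2, W=0, U=1, Z=1) weight 1/324
  (Y=1, X=0, V=2, W=0, U=1, Z=2) weight 1/324
  (Y=1, X=0, V=2, W=0, U=1, Z=3) weight 1/324
  (Y=1, X=0, V=2, W=1, U=0, Z=1) weight 1/324
  (Y=1, X=0, V=2, W=1, U=0, Z=2) weight 1/324
  (Y=2, X=1, V=1, W=0, U=0, Z=1) weight 1/294
  … 27 more
Group by X:
  weight(X=0) = 1/18
  weight(X=1) = 1/21
Total weight = 1/18 + 1/21 = 13/126
P(X=0 | obs) = 1/18 / 13/126 = 7/13
P(X=1 | obs) = 1/21 / 13/126 = 6/13

P(X = 1 | obs) = 6/13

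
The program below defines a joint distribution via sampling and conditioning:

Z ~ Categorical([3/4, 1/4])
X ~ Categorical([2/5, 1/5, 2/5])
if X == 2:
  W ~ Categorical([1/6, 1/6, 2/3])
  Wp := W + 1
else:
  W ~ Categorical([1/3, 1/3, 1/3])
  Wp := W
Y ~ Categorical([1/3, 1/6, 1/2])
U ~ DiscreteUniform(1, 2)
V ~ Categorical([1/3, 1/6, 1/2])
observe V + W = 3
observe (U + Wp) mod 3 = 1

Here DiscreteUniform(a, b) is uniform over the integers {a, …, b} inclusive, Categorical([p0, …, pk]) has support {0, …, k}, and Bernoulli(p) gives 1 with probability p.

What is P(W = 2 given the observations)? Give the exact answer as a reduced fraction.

P(W = 2 | obs) = 7/10

Enumerate traces; 24 have nonzero weight after conditioning:
  (Z=0, X=0, W=2, Y=0, U=2, V=1) weight 1/360
  (Z=0, X=0, W=2, Y=1, U=2, V=1) weight 1/720
  (Z=0, X=0, W=2, Y=2, U=2, V=1) weight 1/240
  (Z=0, X=1, W=2, Y=0, U=2, V=1) weight 1/720
  (Z=0, X=1, W=2, Y=1, U=2, V=1) weight 1/1440
  (Z=0, X=1, W=2, Y=2, U=2, V=1) weight 1/480
  (Z=0, X=2, W=1, Y=0, U=2, V=2) weight 1/240
  (Z=0, X=2, W=1, Y=1, U=2, V=2) weight 1/480
  … 16 more
Group by W:
  weight(W=1) = 1/60
  weight(W=2) = 7/180
Total weight = 1/60 + 7/180 = 1/18
P(W=1 | obs) = 1/60 / 1/18 = 3/10
P(W=2 | obs) = 7/180 / 1/18 = 7/10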